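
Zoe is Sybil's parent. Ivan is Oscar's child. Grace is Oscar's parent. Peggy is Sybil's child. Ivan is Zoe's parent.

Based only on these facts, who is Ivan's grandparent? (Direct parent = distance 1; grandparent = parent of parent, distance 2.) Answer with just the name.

Answer: Grace

Derivation:
Reconstructing the parent chain from the given facts:
  Grace -> Oscar -> Ivan -> Zoe -> Sybil -> Peggy
(each arrow means 'parent of the next')
Positions in the chain (0 = top):
  position of Grace: 0
  position of Oscar: 1
  position of Ivan: 2
  position of Zoe: 3
  position of Sybil: 4
  position of Peggy: 5

Ivan is at position 2; the grandparent is 2 steps up the chain, i.e. position 0: Grace.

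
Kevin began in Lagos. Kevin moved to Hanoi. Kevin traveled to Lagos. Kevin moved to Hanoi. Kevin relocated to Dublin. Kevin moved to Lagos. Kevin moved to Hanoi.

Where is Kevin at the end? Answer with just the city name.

Tracking Kevin's location:
Start: Kevin is in Lagos.
After move 1: Lagos -> Hanoi. Kevin is in Hanoi.
After move 2: Hanoi -> Lagos. Kevin is in Lagos.
After move 3: Lagos -> Hanoi. Kevin is in Hanoi.
After move 4: Hanoi -> Dublin. Kevin is in Dublin.
After move 5: Dublin -> Lagos. Kevin is in Lagos.
After move 6: Lagos -> Hanoi. Kevin is in Hanoi.

Answer: Hanoi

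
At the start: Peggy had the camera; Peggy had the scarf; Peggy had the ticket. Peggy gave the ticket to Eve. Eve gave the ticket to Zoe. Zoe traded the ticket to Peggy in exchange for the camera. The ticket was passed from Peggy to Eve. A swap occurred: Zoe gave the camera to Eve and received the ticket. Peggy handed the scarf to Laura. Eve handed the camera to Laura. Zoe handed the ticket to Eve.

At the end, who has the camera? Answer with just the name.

Tracking all object holders:
Start: camera:Peggy, scarf:Peggy, ticket:Peggy
Event 1 (give ticket: Peggy -> Eve). State: camera:Peggy, scarf:Peggy, ticket:Eve
Event 2 (give ticket: Eve -> Zoe). State: camera:Peggy, scarf:Peggy, ticket:Zoe
Event 3 (swap ticket<->camera: now ticket:Peggy, camera:Zoe). State: camera:Zoe, scarf:Peggy, ticket:Peggy
Event 4 (give ticket: Peggy -> Eve). State: camera:Zoe, scarf:Peggy, ticket:Eve
Event 5 (swap camera<->ticket: now camera:Eve, ticket:Zoe). State: camera:Eve, scarf:Peggy, ticket:Zoe
Event 6 (give scarf: Peggy -> Laura). State: camera:Eve, scarf:Laura, ticket:Zoe
Event 7 (give camera: Eve -> Laura). State: camera:Laura, scarf:Laura, ticket:Zoe
Event 8 (give ticket: Zoe -> Eve). State: camera:Laura, scarf:Laura, ticket:Eve

Final state: camera:Laura, scarf:Laura, ticket:Eve
The camera is held by Laura.

Answer: Laura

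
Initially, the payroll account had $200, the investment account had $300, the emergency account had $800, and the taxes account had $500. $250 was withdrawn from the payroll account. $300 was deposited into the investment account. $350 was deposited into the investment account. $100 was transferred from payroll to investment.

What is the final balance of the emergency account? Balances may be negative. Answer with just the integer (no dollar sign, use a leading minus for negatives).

Tracking account balances step by step:
Start: payroll=200, investment=300, emergency=800, taxes=500
Event 1 (withdraw 250 from payroll): payroll: 200 - 250 = -50. Balances: payroll=-50, investment=300, emergency=800, taxes=500
Event 2 (deposit 300 to investment): investment: 300 + 300 = 600. Balances: payroll=-50, investment=600, emergency=800, taxes=500
Event 3 (deposit 350 to investment): investment: 600 + 350 = 950. Balances: payroll=-50, investment=950, emergency=800, taxes=500
Event 4 (transfer 100 payroll -> investment): payroll: -50 - 100 = -150, investment: 950 + 100 = 1050. Balances: payroll=-150, investment=1050, emergency=800, taxes=500

Final balance of emergency: 800

Answer: 800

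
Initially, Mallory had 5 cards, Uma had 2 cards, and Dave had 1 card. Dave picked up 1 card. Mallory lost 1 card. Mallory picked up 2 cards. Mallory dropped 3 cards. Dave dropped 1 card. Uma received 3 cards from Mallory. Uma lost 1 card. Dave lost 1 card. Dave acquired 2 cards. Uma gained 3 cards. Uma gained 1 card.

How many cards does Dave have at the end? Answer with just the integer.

Tracking counts step by step:
Start: Mallory=5, Uma=2, Dave=1
Event 1 (Dave +1): Dave: 1 -> 2. State: Mallory=5, Uma=2, Dave=2
Event 2 (Mallory -1): Mallory: 5 -> 4. State: Mallory=4, Uma=2, Dave=2
Event 3 (Mallory +2): Mallory: 4 -> 6. State: Mallory=6, Uma=2, Dave=2
Event 4 (Mallory -3): Mallory: 6 -> 3. State: Mallory=3, Uma=2, Dave=2
Event 5 (Dave -1): Dave: 2 -> 1. State: Mallory=3, Uma=2, Dave=1
Event 6 (Mallory -> Uma, 3): Mallory: 3 -> 0, Uma: 2 -> 5. State: Mallory=0, Uma=5, Dave=1
Event 7 (Uma -1): Uma: 5 -> 4. State: Mallory=0, Uma=4, Dave=1
Event 8 (Dave -1): Dave: 1 -> 0. State: Mallory=0, Uma=4, Dave=0
Event 9 (Dave +2): Dave: 0 -> 2. State: Mallory=0, Uma=4, Dave=2
Event 10 (Uma +3): Uma: 4 -> 7. State: Mallory=0, Uma=7, Dave=2
Event 11 (Uma +1): Uma: 7 -> 8. State: Mallory=0, Uma=8, Dave=2

Dave's final count: 2

Answer: 2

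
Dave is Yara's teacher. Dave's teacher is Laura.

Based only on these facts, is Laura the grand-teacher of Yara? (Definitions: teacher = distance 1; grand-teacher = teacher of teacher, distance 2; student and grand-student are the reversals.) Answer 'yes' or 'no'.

Answer: yes

Derivation:
Reconstructing the teacher chain from the given facts:
  Laura -> Dave -> Yara
(each arrow means 'teacher of the next')
Positions in the chain (0 = top):
  position of Laura: 0
  position of Dave: 1
  position of Yara: 2

Laura is at position 0, Yara is at position 2; signed distance (j - i) = 2.
'grand-teacher' requires j - i = 2. Actual distance is 2, so the relation HOLDS.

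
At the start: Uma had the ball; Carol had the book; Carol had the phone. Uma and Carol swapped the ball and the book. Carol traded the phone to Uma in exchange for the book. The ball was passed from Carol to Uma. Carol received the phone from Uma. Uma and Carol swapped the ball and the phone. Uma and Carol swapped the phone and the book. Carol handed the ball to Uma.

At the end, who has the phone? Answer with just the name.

Answer: Carol

Derivation:
Tracking all object holders:
Start: ball:Uma, book:Carol, phone:Carol
Event 1 (swap ball<->book: now ball:Carol, book:Uma). State: ball:Carol, book:Uma, phone:Carol
Event 2 (swap phone<->book: now phone:Uma, book:Carol). State: ball:Carol, book:Carol, phone:Uma
Event 3 (give ball: Carol -> Uma). State: ball:Uma, book:Carol, phone:Uma
Event 4 (give phone: Uma -> Carol). State: ball:Uma, book:Carol, phone:Carol
Event 5 (swap ball<->phone: now ball:Carol, phone:Uma). State: ball:Carol, book:Carol, phone:Uma
Event 6 (swap phone<->book: now phone:Carol, book:Uma). State: ball:Carol, book:Uma, phone:Carol
Event 7 (give ball: Carol -> Uma). State: ball:Uma, book:Uma, phone:Carol

Final state: ball:Uma, book:Uma, phone:Carol
The phone is held by Carol.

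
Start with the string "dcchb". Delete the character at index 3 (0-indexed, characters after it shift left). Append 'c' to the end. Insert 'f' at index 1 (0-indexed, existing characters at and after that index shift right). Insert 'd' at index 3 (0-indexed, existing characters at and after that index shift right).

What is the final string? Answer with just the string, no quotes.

Applying each edit step by step:
Start: "dcchb"
Op 1 (delete idx 3 = 'h'): "dcchb" -> "dccb"
Op 2 (append 'c'): "dccb" -> "dccbc"
Op 3 (insert 'f' at idx 1): "dccbc" -> "dfccbc"
Op 4 (insert 'd' at idx 3): "dfccbc" -> "dfcdcbc"

Answer: dfcdcbc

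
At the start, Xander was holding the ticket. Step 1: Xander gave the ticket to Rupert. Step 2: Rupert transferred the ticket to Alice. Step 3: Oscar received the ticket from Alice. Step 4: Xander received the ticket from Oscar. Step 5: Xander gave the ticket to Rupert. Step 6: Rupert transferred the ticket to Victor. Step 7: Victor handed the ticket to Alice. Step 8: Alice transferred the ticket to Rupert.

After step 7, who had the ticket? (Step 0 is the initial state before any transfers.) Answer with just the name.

Tracking the ticket holder through step 7:
After step 0 (start): Xander
After step 1: Rupert
After step 2: Alice
After step 3: Oscar
After step 4: Xander
After step 5: Rupert
After step 6: Victor
After step 7: Alice

At step 7, the holder is Alice.

Answer: Alice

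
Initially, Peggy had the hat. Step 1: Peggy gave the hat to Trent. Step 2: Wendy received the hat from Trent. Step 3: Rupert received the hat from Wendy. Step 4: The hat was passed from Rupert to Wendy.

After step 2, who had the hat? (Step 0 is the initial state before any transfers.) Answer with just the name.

Answer: Wendy

Derivation:
Tracking the hat holder through step 2:
After step 0 (start): Peggy
After step 1: Trent
After step 2: Wendy

At step 2, the holder is Wendy.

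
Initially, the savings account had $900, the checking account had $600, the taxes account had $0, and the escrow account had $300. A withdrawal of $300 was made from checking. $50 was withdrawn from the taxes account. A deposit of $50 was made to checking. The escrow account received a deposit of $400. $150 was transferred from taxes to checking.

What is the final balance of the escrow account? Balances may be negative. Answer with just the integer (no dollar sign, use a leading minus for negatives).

Tracking account balances step by step:
Start: savings=900, checking=600, taxes=0, escrow=300
Event 1 (withdraw 300 from checking): checking: 600 - 300 = 300. Balances: savings=900, checking=300, taxes=0, escrow=300
Event 2 (withdraw 50 from taxes): taxes: 0 - 50 = -50. Balances: savings=900, checking=300, taxes=-50, escrow=300
Event 3 (deposit 50 to checking): checking: 300 + 50 = 350. Balances: savings=900, checking=350, taxes=-50, escrow=300
Event 4 (deposit 400 to escrow): escrow: 300 + 400 = 700. Balances: savings=900, checking=350, taxes=-50, escrow=700
Event 5 (transfer 150 taxes -> checking): taxes: -50 - 150 = -200, checking: 350 + 150 = 500. Balances: savings=900, checking=500, taxes=-200, escrow=700

Final balance of escrow: 700

Answer: 700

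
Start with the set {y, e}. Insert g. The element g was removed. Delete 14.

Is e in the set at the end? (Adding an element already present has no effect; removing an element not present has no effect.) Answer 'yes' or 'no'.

Answer: yes

Derivation:
Tracking the set through each operation:
Start: {e, y}
Event 1 (add g): added. Set: {e, g, y}
Event 2 (remove g): removed. Set: {e, y}
Event 3 (remove 14): not present, no change. Set: {e, y}

Final set: {e, y} (size 2)
e is in the final set.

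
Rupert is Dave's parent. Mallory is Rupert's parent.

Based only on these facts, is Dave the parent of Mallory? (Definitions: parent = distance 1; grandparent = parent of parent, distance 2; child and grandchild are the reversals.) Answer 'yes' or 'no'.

Reconstructing the parent chain from the given facts:
  Mallory -> Rupert -> Dave
(each arrow means 'parent of the next')
Positions in the chain (0 = top):
  position of Mallory: 0
  position of Rupert: 1
  position of Dave: 2

Dave is at position 2, Mallory is at position 0; signed distance (j - i) = -2.
'parent' requires j - i = 1. Actual distance is -2, so the relation does NOT hold.

Answer: no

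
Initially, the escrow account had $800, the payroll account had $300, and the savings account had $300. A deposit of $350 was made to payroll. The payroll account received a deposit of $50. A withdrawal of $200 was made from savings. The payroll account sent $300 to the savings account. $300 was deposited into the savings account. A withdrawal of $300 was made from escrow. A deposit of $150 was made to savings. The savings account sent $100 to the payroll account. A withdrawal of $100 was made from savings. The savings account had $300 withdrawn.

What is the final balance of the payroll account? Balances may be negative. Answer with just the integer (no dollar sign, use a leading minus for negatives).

Tracking account balances step by step:
Start: escrow=800, payroll=300, savings=300
Event 1 (deposit 350 to payroll): payroll: 300 + 350 = 650. Balances: escrow=800, payroll=650, savings=300
Event 2 (deposit 50 to payroll): payroll: 650 + 50 = 700. Balances: escrow=800, payroll=700, savings=300
Event 3 (withdraw 200 from savings): savings: 300 - 200 = 100. Balances: escrow=800, payroll=700, savings=100
Event 4 (transfer 300 payroll -> savings): payroll: 700 - 300 = 400, savings: 100 + 300 = 400. Balances: escrow=800, payroll=400, savings=400
Event 5 (deposit 300 to savings): savings: 400 + 300 = 700. Balances: escrow=800, payroll=400, savings=700
Event 6 (withdraw 300 from escrow): escrow: 800 - 300 = 500. Balances: escrow=500, payroll=400, savings=700
Event 7 (deposit 150 to savings): savings: 700 + 150 = 850. Balances: escrow=500, payroll=400, savings=850
Event 8 (transfer 100 savings -> payroll): savings: 850 - 100 = 750, payroll: 400 + 100 = 500. Balances: escrow=500, payroll=500, savings=750
Event 9 (withdraw 100 from savings): savings: 750 - 100 = 650. Balances: escrow=500, payroll=500, savings=650
Event 10 (withdraw 300 from savings): savings: 650 - 300 = 350. Balances: escrow=500, payroll=500, savings=350

Final balance of payroll: 500

Answer: 500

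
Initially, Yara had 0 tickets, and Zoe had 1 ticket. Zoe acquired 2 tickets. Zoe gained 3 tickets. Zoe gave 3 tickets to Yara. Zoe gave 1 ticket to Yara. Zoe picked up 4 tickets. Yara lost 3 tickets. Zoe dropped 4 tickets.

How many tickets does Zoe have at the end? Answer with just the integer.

Tracking counts step by step:
Start: Yara=0, Zoe=1
Event 1 (Zoe +2): Zoe: 1 -> 3. State: Yara=0, Zoe=3
Event 2 (Zoe +3): Zoe: 3 -> 6. State: Yara=0, Zoe=6
Event 3 (Zoe -> Yara, 3): Zoe: 6 -> 3, Yara: 0 -> 3. State: Yara=3, Zoe=3
Event 4 (Zoe -> Yara, 1): Zoe: 3 -> 2, Yara: 3 -> 4. State: Yara=4, Zoe=2
Event 5 (Zoe +4): Zoe: 2 -> 6. State: Yara=4, Zoe=6
Event 6 (Yara -3): Yara: 4 -> 1. State: Yara=1, Zoe=6
Event 7 (Zoe -4): Zoe: 6 -> 2. State: Yara=1, Zoe=2

Zoe's final count: 2

Answer: 2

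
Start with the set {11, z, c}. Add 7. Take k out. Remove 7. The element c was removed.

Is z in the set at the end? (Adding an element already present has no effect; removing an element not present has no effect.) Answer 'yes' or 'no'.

Tracking the set through each operation:
Start: {11, c, z}
Event 1 (add 7): added. Set: {11, 7, c, z}
Event 2 (remove k): not present, no change. Set: {11, 7, c, z}
Event 3 (remove 7): removed. Set: {11, c, z}
Event 4 (remove c): removed. Set: {11, z}

Final set: {11, z} (size 2)
z is in the final set.

Answer: yes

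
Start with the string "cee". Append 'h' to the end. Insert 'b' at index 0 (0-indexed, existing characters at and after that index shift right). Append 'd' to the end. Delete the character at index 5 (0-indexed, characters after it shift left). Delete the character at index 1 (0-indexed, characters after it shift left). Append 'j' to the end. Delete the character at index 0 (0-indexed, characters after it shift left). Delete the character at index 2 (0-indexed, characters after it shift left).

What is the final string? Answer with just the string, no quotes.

Answer: eej

Derivation:
Applying each edit step by step:
Start: "cee"
Op 1 (append 'h'): "cee" -> "ceeh"
Op 2 (insert 'b' at idx 0): "ceeh" -> "bceeh"
Op 3 (append 'd'): "bceeh" -> "bceehd"
Op 4 (delete idx 5 = 'd'): "bceehd" -> "bceeh"
Op 5 (delete idx 1 = 'c'): "bceeh" -> "beeh"
Op 6 (append 'j'): "beeh" -> "beehj"
Op 7 (delete idx 0 = 'b'): "beehj" -> "eehj"
Op 8 (delete idx 2 = 'h'): "eehj" -> "eej"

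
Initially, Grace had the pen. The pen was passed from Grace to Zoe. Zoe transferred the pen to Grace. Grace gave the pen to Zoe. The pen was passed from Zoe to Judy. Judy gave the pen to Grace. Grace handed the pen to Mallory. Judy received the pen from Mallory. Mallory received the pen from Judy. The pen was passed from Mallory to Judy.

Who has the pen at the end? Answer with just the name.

Tracking the pen through each event:
Start: Grace has the pen.
After event 1: Zoe has the pen.
After event 2: Grace has the pen.
After event 3: Zoe has the pen.
After event 4: Judy has the pen.
After event 5: Grace has the pen.
After event 6: Mallory has the pen.
After event 7: Judy has the pen.
After event 8: Mallory has the pen.
After event 9: Judy has the pen.

Answer: Judy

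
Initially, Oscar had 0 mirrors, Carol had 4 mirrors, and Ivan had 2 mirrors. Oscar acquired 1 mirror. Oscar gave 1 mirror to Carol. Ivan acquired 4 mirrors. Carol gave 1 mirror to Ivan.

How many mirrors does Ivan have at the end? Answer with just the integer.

Tracking counts step by step:
Start: Oscar=0, Carol=4, Ivan=2
Event 1 (Oscar +1): Oscar: 0 -> 1. State: Oscar=1, Carol=4, Ivan=2
Event 2 (Oscar -> Carol, 1): Oscar: 1 -> 0, Carol: 4 -> 5. State: Oscar=0, Carol=5, Ivan=2
Event 3 (Ivan +4): Ivan: 2 -> 6. State: Oscar=0, Carol=5, Ivan=6
Event 4 (Carol -> Ivan, 1): Carol: 5 -> 4, Ivan: 6 -> 7. State: Oscar=0, Carol=4, Ivan=7

Ivan's final count: 7

Answer: 7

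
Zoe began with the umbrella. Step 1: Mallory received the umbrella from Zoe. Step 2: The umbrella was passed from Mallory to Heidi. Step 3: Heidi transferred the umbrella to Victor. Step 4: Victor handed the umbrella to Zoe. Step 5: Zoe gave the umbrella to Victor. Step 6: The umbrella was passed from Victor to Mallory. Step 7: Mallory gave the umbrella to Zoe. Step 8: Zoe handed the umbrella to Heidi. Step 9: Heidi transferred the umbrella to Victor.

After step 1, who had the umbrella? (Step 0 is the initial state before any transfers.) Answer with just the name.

Answer: Mallory

Derivation:
Tracking the umbrella holder through step 1:
After step 0 (start): Zoe
After step 1: Mallory

At step 1, the holder is Mallory.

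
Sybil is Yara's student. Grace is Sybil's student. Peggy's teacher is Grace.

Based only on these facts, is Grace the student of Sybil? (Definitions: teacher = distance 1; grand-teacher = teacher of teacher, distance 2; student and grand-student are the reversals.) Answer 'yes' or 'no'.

Reconstructing the teacher chain from the given facts:
  Yara -> Sybil -> Grace -> Peggy
(each arrow means 'teacher of the next')
Positions in the chain (0 = top):
  position of Yara: 0
  position of Sybil: 1
  position of Grace: 2
  position of Peggy: 3

Grace is at position 2, Sybil is at position 1; signed distance (j - i) = -1.
'student' requires j - i = -1. Actual distance is -1, so the relation HOLDS.

Answer: yes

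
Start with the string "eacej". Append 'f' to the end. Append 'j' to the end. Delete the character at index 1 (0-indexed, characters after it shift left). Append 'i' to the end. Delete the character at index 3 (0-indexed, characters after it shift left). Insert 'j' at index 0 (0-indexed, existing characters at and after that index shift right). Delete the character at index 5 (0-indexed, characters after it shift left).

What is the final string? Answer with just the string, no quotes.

Answer: jecefi

Derivation:
Applying each edit step by step:
Start: "eacej"
Op 1 (append 'f'): "eacej" -> "eacejf"
Op 2 (append 'j'): "eacejf" -> "eacejfj"
Op 3 (delete idx 1 = 'a'): "eacejfj" -> "ecejfj"
Op 4 (append 'i'): "ecejfj" -> "ecejfji"
Op 5 (delete idx 3 = 'j'): "ecejfji" -> "ecefji"
Op 6 (insert 'j' at idx 0): "ecefji" -> "jecefji"
Op 7 (delete idx 5 = 'j'): "jecefji" -> "jecefi"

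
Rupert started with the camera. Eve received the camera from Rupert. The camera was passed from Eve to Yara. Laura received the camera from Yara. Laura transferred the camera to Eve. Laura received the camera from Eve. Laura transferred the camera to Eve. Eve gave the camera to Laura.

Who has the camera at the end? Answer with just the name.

Tracking the camera through each event:
Start: Rupert has the camera.
After event 1: Eve has the camera.
After event 2: Yara has the camera.
After event 3: Laura has the camera.
After event 4: Eve has the camera.
After event 5: Laura has the camera.
After event 6: Eve has the camera.
After event 7: Laura has the camera.

Answer: Laura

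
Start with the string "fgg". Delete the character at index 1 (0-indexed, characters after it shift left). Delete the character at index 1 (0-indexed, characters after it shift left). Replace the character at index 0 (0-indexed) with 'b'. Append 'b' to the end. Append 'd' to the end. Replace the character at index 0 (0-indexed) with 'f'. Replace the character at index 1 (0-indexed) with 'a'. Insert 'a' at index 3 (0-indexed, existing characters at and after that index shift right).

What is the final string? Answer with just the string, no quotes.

Answer: fada

Derivation:
Applying each edit step by step:
Start: "fgg"
Op 1 (delete idx 1 = 'g'): "fgg" -> "fg"
Op 2 (delete idx 1 = 'g'): "fg" -> "f"
Op 3 (replace idx 0: 'f' -> 'b'): "f" -> "b"
Op 4 (append 'b'): "b" -> "bb"
Op 5 (append 'd'): "bb" -> "bbd"
Op 6 (replace idx 0: 'b' -> 'f'): "bbd" -> "fbd"
Op 7 (replace idx 1: 'b' -> 'a'): "fbd" -> "fad"
Op 8 (insert 'a' at idx 3): "fad" -> "fada"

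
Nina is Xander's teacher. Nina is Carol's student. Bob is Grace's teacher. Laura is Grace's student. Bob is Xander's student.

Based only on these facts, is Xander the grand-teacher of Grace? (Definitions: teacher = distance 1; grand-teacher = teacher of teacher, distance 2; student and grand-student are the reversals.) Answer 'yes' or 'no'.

Answer: yes

Derivation:
Reconstructing the teacher chain from the given facts:
  Carol -> Nina -> Xander -> Bob -> Grace -> Laura
(each arrow means 'teacher of the next')
Positions in the chain (0 = top):
  position of Carol: 0
  position of Nina: 1
  position of Xander: 2
  position of Bob: 3
  position of Grace: 4
  position of Laura: 5

Xander is at position 2, Grace is at position 4; signed distance (j - i) = 2.
'grand-teacher' requires j - i = 2. Actual distance is 2, so the relation HOLDS.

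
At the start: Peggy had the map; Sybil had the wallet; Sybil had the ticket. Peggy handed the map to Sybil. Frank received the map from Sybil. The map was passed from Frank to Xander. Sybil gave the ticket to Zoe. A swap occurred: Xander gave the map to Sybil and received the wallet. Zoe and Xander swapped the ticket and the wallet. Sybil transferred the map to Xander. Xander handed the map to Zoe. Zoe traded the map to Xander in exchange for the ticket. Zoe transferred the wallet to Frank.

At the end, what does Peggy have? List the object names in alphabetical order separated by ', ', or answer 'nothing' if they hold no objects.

Answer: nothing

Derivation:
Tracking all object holders:
Start: map:Peggy, wallet:Sybil, ticket:Sybil
Event 1 (give map: Peggy -> Sybil). State: map:Sybil, wallet:Sybil, ticket:Sybil
Event 2 (give map: Sybil -> Frank). State: map:Frank, wallet:Sybil, ticket:Sybil
Event 3 (give map: Frank -> Xander). State: map:Xander, wallet:Sybil, ticket:Sybil
Event 4 (give ticket: Sybil -> Zoe). State: map:Xander, wallet:Sybil, ticket:Zoe
Event 5 (swap map<->wallet: now map:Sybil, wallet:Xander). State: map:Sybil, wallet:Xander, ticket:Zoe
Event 6 (swap ticket<->wallet: now ticket:Xander, wallet:Zoe). State: map:Sybil, wallet:Zoe, ticket:Xander
Event 7 (give map: Sybil -> Xander). State: map:Xander, wallet:Zoe, ticket:Xander
Event 8 (give map: Xander -> Zoe). State: map:Zoe, wallet:Zoe, ticket:Xander
Event 9 (swap map<->ticket: now map:Xander, ticket:Zoe). State: map:Xander, wallet:Zoe, ticket:Zoe
Event 10 (give wallet: Zoe -> Frank). State: map:Xander, wallet:Frank, ticket:Zoe

Final state: map:Xander, wallet:Frank, ticket:Zoe
Peggy holds: (nothing).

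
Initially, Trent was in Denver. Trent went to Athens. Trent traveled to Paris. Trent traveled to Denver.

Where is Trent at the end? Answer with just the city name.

Answer: Denver

Derivation:
Tracking Trent's location:
Start: Trent is in Denver.
After move 1: Denver -> Athens. Trent is in Athens.
After move 2: Athens -> Paris. Trent is in Paris.
After move 3: Paris -> Denver. Trent is in Denver.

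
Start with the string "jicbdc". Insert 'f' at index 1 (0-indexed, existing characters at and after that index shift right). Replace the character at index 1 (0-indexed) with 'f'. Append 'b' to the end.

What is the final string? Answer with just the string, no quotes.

Answer: jficbdcb

Derivation:
Applying each edit step by step:
Start: "jicbdc"
Op 1 (insert 'f' at idx 1): "jicbdc" -> "jficbdc"
Op 2 (replace idx 1: 'f' -> 'f'): "jficbdc" -> "jficbdc"
Op 3 (append 'b'): "jficbdc" -> "jficbdcb"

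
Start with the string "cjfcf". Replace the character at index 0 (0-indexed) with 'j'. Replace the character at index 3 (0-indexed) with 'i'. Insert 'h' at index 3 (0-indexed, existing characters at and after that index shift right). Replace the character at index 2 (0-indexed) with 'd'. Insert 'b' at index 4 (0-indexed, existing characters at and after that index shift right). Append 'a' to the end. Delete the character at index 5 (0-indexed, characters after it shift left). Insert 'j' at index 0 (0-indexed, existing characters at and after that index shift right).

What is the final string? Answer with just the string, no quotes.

Applying each edit step by step:
Start: "cjfcf"
Op 1 (replace idx 0: 'c' -> 'j'): "cjfcf" -> "jjfcf"
Op 2 (replace idx 3: 'c' -> 'i'): "jjfcf" -> "jjfif"
Op 3 (insert 'h' at idx 3): "jjfif" -> "jjfhif"
Op 4 (replace idx 2: 'f' -> 'd'): "jjfhif" -> "jjdhif"
Op 5 (insert 'b' at idx 4): "jjdhif" -> "jjdhbif"
Op 6 (append 'a'): "jjdhbif" -> "jjdhbifa"
Op 7 (delete idx 5 = 'i'): "jjdhbifa" -> "jjdhbfa"
Op 8 (insert 'j' at idx 0): "jjdhbfa" -> "jjjdhbfa"

Answer: jjjdhbfa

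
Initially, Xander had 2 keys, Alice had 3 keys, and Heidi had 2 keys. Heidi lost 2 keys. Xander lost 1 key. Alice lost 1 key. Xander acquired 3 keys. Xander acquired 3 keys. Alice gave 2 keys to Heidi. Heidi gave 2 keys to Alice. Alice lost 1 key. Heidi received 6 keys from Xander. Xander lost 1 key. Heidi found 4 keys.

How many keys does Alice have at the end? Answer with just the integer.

Answer: 1

Derivation:
Tracking counts step by step:
Start: Xander=2, Alice=3, Heidi=2
Event 1 (Heidi -2): Heidi: 2 -> 0. State: Xander=2, Alice=3, Heidi=0
Event 2 (Xander -1): Xander: 2 -> 1. State: Xander=1, Alice=3, Heidi=0
Event 3 (Alice -1): Alice: 3 -> 2. State: Xander=1, Alice=2, Heidi=0
Event 4 (Xander +3): Xander: 1 -> 4. State: Xander=4, Alice=2, Heidi=0
Event 5 (Xander +3): Xander: 4 -> 7. State: Xander=7, Alice=2, Heidi=0
Event 6 (Alice -> Heidi, 2): Alice: 2 -> 0, Heidi: 0 -> 2. State: Xander=7, Alice=0, Heidi=2
Event 7 (Heidi -> Alice, 2): Heidi: 2 -> 0, Alice: 0 -> 2. State: Xander=7, Alice=2, Heidi=0
Event 8 (Alice -1): Alice: 2 -> 1. State: Xander=7, Alice=1, Heidi=0
Event 9 (Xander -> Heidi, 6): Xander: 7 -> 1, Heidi: 0 -> 6. State: Xander=1, Alice=1, Heidi=6
Event 10 (Xander -1): Xander: 1 -> 0. State: Xander=0, Alice=1, Heidi=6
Event 11 (Heidi +4): Heidi: 6 -> 10. State: Xander=0, Alice=1, Heidi=10

Alice's final count: 1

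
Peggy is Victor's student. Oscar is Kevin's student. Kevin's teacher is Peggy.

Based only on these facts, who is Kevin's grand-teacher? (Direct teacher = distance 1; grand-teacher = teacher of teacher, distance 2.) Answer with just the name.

Reconstructing the teacher chain from the given facts:
  Victor -> Peggy -> Kevin -> Oscar
(each arrow means 'teacher of the next')
Positions in the chain (0 = top):
  position of Victor: 0
  position of Peggy: 1
  position of Kevin: 2
  position of Oscar: 3

Kevin is at position 2; the grand-teacher is 2 steps up the chain, i.e. position 0: Victor.

Answer: Victor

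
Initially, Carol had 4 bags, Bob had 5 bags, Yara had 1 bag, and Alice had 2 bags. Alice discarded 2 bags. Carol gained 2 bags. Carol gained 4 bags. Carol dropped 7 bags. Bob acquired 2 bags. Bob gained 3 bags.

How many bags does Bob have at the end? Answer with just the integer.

Tracking counts step by step:
Start: Carol=4, Bob=5, Yara=1, Alice=2
Event 1 (Alice -2): Alice: 2 -> 0. State: Carol=4, Bob=5, Yara=1, Alice=0
Event 2 (Carol +2): Carol: 4 -> 6. State: Carol=6, Bob=5, Yara=1, Alice=0
Event 3 (Carol +4): Carol: 6 -> 10. State: Carol=10, Bob=5, Yara=1, Alice=0
Event 4 (Carol -7): Carol: 10 -> 3. State: Carol=3, Bob=5, Yara=1, Alice=0
Event 5 (Bob +2): Bob: 5 -> 7. State: Carol=3, Bob=7, Yara=1, Alice=0
Event 6 (Bob +3): Bob: 7 -> 10. State: Carol=3, Bob=10, Yara=1, Alice=0

Bob's final count: 10

Answer: 10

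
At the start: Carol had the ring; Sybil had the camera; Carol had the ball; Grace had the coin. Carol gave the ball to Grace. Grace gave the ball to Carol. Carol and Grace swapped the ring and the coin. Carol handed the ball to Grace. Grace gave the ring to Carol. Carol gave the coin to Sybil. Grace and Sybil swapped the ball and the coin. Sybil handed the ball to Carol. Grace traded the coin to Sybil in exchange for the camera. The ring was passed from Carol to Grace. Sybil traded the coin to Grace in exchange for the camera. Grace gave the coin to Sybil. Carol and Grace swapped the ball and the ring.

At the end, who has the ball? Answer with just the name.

Answer: Grace

Derivation:
Tracking all object holders:
Start: ring:Carol, camera:Sybil, ball:Carol, coin:Grace
Event 1 (give ball: Carol -> Grace). State: ring:Carol, camera:Sybil, ball:Grace, coin:Grace
Event 2 (give ball: Grace -> Carol). State: ring:Carol, camera:Sybil, ball:Carol, coin:Grace
Event 3 (swap ring<->coin: now ring:Grace, coin:Carol). State: ring:Grace, camera:Sybil, ball:Carol, coin:Carol
Event 4 (give ball: Carol -> Grace). State: ring:Grace, camera:Sybil, ball:Grace, coin:Carol
Event 5 (give ring: Grace -> Carol). State: ring:Carol, camera:Sybil, ball:Grace, coin:Carol
Event 6 (give coin: Carol -> Sybil). State: ring:Carol, camera:Sybil, ball:Grace, coin:Sybil
Event 7 (swap ball<->coin: now ball:Sybil, coin:Grace). State: ring:Carol, camera:Sybil, ball:Sybil, coin:Grace
Event 8 (give ball: Sybil -> Carol). State: ring:Carol, camera:Sybil, ball:Carol, coin:Grace
Event 9 (swap coin<->camera: now coin:Sybil, camera:Grace). State: ring:Carol, camera:Grace, ball:Carol, coin:Sybil
Event 10 (give ring: Carol -> Grace). State: ring:Grace, camera:Grace, ball:Carol, coin:Sybil
Event 11 (swap coin<->camera: now coin:Grace, camera:Sybil). State: ring:Grace, camera:Sybil, ball:Carol, coin:Grace
Event 12 (give coin: Grace -> Sybil). State: ring:Grace, camera:Sybil, ball:Carol, coin:Sybil
Event 13 (swap ball<->ring: now ball:Grace, ring:Carol). State: ring:Carol, camera:Sybil, ball:Grace, coin:Sybil

Final state: ring:Carol, camera:Sybil, ball:Grace, coin:Sybil
The ball is held by Grace.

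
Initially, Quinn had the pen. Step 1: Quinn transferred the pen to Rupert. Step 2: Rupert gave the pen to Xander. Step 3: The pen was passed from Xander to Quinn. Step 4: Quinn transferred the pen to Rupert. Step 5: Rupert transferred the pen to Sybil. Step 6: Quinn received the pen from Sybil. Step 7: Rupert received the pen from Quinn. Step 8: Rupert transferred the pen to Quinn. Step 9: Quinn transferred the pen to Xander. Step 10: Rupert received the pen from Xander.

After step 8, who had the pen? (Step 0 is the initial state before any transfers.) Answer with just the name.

Answer: Quinn

Derivation:
Tracking the pen holder through step 8:
After step 0 (start): Quinn
After step 1: Rupert
After step 2: Xander
After step 3: Quinn
After step 4: Rupert
After step 5: Sybil
After step 6: Quinn
After step 7: Rupert
After step 8: Quinn

At step 8, the holder is Quinn.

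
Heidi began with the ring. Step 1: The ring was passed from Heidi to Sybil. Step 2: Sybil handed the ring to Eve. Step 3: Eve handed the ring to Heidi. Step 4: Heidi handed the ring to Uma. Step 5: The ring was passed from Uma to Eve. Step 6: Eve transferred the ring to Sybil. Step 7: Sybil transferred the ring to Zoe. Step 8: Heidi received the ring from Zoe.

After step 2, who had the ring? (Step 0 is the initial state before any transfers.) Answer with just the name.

Tracking the ring holder through step 2:
After step 0 (start): Heidi
After step 1: Sybil
After step 2: Eve

At step 2, the holder is Eve.

Answer: Eve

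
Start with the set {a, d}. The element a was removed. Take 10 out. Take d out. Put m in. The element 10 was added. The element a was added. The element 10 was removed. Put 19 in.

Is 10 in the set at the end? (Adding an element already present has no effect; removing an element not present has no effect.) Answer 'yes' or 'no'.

Answer: no

Derivation:
Tracking the set through each operation:
Start: {a, d}
Event 1 (remove a): removed. Set: {d}
Event 2 (remove 10): not present, no change. Set: {d}
Event 3 (remove d): removed. Set: {}
Event 4 (add m): added. Set: {m}
Event 5 (add 10): added. Set: {10, m}
Event 6 (add a): added. Set: {10, a, m}
Event 7 (remove 10): removed. Set: {a, m}
Event 8 (add 19): added. Set: {19, a, m}

Final set: {19, a, m} (size 3)
10 is NOT in the final set.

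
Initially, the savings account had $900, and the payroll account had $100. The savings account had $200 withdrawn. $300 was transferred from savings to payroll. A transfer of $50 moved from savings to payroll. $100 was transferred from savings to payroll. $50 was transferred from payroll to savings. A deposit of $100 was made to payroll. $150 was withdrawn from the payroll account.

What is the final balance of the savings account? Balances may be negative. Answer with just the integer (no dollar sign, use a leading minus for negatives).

Answer: 300

Derivation:
Tracking account balances step by step:
Start: savings=900, payroll=100
Event 1 (withdraw 200 from savings): savings: 900 - 200 = 700. Balances: savings=700, payroll=100
Event 2 (transfer 300 savings -> payroll): savings: 700 - 300 = 400, payroll: 100 + 300 = 400. Balances: savings=400, payroll=400
Event 3 (transfer 50 savings -> payroll): savings: 400 - 50 = 350, payroll: 400 + 50 = 450. Balances: savings=350, payroll=450
Event 4 (transfer 100 savings -> payroll): savings: 350 - 100 = 250, payroll: 450 + 100 = 550. Balances: savings=250, payroll=550
Event 5 (transfer 50 payroll -> savings): payroll: 550 - 50 = 500, savings: 250 + 50 = 300. Balances: savings=300, payroll=500
Event 6 (deposit 100 to payroll): payroll: 500 + 100 = 600. Balances: savings=300, payroll=600
Event 7 (withdraw 150 from payroll): payroll: 600 - 150 = 450. Balances: savings=300, payroll=450

Final balance of savings: 300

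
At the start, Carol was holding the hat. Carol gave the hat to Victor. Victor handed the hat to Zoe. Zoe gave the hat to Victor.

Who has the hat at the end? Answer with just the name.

Tracking the hat through each event:
Start: Carol has the hat.
After event 1: Victor has the hat.
After event 2: Zoe has the hat.
After event 3: Victor has the hat.

Answer: Victor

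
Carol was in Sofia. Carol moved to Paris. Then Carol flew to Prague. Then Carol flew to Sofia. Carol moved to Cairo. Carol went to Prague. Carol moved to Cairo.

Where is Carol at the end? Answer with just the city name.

Tracking Carol's location:
Start: Carol is in Sofia.
After move 1: Sofia -> Paris. Carol is in Paris.
After move 2: Paris -> Prague. Carol is in Prague.
After move 3: Prague -> Sofia. Carol is in Sofia.
After move 4: Sofia -> Cairo. Carol is in Cairo.
After move 5: Cairo -> Prague. Carol is in Prague.
After move 6: Prague -> Cairo. Carol is in Cairo.

Answer: Cairo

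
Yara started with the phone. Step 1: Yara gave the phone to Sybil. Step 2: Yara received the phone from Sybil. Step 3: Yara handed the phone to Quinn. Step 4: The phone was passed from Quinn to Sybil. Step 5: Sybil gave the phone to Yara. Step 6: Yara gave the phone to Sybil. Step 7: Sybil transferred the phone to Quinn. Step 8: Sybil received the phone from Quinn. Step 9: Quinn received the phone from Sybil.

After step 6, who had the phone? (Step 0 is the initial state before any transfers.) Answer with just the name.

Tracking the phone holder through step 6:
After step 0 (start): Yara
After step 1: Sybil
After step 2: Yara
After step 3: Quinn
After step 4: Sybil
After step 5: Yara
After step 6: Sybil

At step 6, the holder is Sybil.

Answer: Sybil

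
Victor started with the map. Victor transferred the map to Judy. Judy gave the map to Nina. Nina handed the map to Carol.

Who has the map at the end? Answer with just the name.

Answer: Carol

Derivation:
Tracking the map through each event:
Start: Victor has the map.
After event 1: Judy has the map.
After event 2: Nina has the map.
After event 3: Carol has the map.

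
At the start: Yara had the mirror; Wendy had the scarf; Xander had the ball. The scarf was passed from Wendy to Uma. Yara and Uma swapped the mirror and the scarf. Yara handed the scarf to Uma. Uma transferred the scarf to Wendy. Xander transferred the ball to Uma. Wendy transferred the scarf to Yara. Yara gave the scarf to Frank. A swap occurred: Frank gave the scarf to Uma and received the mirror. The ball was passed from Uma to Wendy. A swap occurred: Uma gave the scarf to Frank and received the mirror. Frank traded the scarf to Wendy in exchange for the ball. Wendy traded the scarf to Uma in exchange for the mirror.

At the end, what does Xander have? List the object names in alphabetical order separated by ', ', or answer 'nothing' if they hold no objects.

Tracking all object holders:
Start: mirror:Yara, scarf:Wendy, ball:Xander
Event 1 (give scarf: Wendy -> Uma). State: mirror:Yara, scarf:Uma, ball:Xander
Event 2 (swap mirror<->scarf: now mirror:Uma, scarf:Yara). State: mirror:Uma, scarf:Yara, ball:Xander
Event 3 (give scarf: Yara -> Uma). State: mirror:Uma, scarf:Uma, ball:Xander
Event 4 (give scarf: Uma -> Wendy). State: mirror:Uma, scarf:Wendy, ball:Xander
Event 5 (give ball: Xander -> Uma). State: mirror:Uma, scarf:Wendy, ball:Uma
Event 6 (give scarf: Wendy -> Yara). State: mirror:Uma, scarf:Yara, ball:Uma
Event 7 (give scarf: Yara -> Frank). State: mirror:Uma, scarf:Frank, ball:Uma
Event 8 (swap scarf<->mirror: now scarf:Uma, mirror:Frank). State: mirror:Frank, scarf:Uma, ball:Uma
Event 9 (give ball: Uma -> Wendy). State: mirror:Frank, scarf:Uma, ball:Wendy
Event 10 (swap scarf<->mirror: now scarf:Frank, mirror:Uma). State: mirror:Uma, scarf:Frank, ball:Wendy
Event 11 (swap scarf<->ball: now scarf:Wendy, ball:Frank). State: mirror:Uma, scarf:Wendy, ball:Frank
Event 12 (swap scarf<->mirror: now scarf:Uma, mirror:Wendy). State: mirror:Wendy, scarf:Uma, ball:Frank

Final state: mirror:Wendy, scarf:Uma, ball:Frank
Xander holds: (nothing).

Answer: nothing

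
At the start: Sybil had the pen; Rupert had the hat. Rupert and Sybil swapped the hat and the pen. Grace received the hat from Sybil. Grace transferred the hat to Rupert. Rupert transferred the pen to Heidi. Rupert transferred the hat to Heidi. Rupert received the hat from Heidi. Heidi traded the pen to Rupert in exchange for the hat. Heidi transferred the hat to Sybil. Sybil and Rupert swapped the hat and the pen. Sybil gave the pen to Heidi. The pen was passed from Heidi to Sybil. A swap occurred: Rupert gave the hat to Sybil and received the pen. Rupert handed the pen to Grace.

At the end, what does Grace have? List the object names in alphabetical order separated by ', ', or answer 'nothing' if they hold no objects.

Answer: pen

Derivation:
Tracking all object holders:
Start: pen:Sybil, hat:Rupert
Event 1 (swap hat<->pen: now hat:Sybil, pen:Rupert). State: pen:Rupert, hat:Sybil
Event 2 (give hat: Sybil -> Grace). State: pen:Rupert, hat:Grace
Event 3 (give hat: Grace -> Rupert). State: pen:Rupert, hat:Rupert
Event 4 (give pen: Rupert -> Heidi). State: pen:Heidi, hat:Rupert
Event 5 (give hat: Rupert -> Heidi). State: pen:Heidi, hat:Heidi
Event 6 (give hat: Heidi -> Rupert). State: pen:Heidi, hat:Rupert
Event 7 (swap pen<->hat: now pen:Rupert, hat:Heidi). State: pen:Rupert, hat:Heidi
Event 8 (give hat: Heidi -> Sybil). State: pen:Rupert, hat:Sybil
Event 9 (swap hat<->pen: now hat:Rupert, pen:Sybil). State: pen:Sybil, hat:Rupert
Event 10 (give pen: Sybil -> Heidi). State: pen:Heidi, hat:Rupert
Event 11 (give pen: Heidi -> Sybil). State: pen:Sybil, hat:Rupert
Event 12 (swap hat<->pen: now hat:Sybil, pen:Rupert). State: pen:Rupert, hat:Sybil
Event 13 (give pen: Rupert -> Grace). State: pen:Grace, hat:Sybil

Final state: pen:Grace, hat:Sybil
Grace holds: pen.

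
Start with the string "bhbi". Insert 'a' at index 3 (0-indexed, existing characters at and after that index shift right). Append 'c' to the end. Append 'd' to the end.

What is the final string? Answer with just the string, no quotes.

Answer: bhbaicd

Derivation:
Applying each edit step by step:
Start: "bhbi"
Op 1 (insert 'a' at idx 3): "bhbi" -> "bhbai"
Op 2 (append 'c'): "bhbai" -> "bhbaic"
Op 3 (append 'd'): "bhbaic" -> "bhbaicd"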